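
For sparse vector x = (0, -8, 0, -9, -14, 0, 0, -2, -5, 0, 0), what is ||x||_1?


Non-zero entries: [(1, -8), (3, -9), (4, -14), (7, -2), (8, -5)]
Absolute values: [8, 9, 14, 2, 5]
||x||_1 = sum = 38.

38


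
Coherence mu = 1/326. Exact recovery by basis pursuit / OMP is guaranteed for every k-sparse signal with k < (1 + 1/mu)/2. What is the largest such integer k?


1/mu = 326.
1 + 1/mu = 327.
(1 + 1/mu)/2 = 163.5 is not an integer, so k_max = floor(163.5) = 163.

163


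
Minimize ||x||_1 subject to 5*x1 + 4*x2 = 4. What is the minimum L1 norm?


Axis intercepts:
  x1 = 4/5, x2 = 0: L1 = 4/5
  x1 = 0, x2 = 1: L1 = 1
x* = (4/5, 0)
||x*||_1 = 4/5.

4/5


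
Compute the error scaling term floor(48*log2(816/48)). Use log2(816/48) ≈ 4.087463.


log2(n/k) = log2(816/48) ≈ 4.087463.
k*log2(n/k) ≈ 48*4.087463 = 196.198224.
floor(196.198224) = 196.

196


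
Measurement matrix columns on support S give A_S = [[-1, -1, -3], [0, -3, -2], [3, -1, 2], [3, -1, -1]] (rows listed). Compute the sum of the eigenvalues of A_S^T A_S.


Sum of eigenvalues of A_S^T A_S = trace(A_S^T A_S) = sum of squared column norms of A_S.
A_S^T A_S diagonal: [19, 12, 18].
trace = 19 + 12 + 18 = 49.

49


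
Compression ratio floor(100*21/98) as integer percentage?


100*m/n = 100*21/98 ≈ 21.4286.
floor = 21.

21


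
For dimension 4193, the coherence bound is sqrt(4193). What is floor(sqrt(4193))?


64^2 = 4096 <= 4193 < 4225 = 65^2, so 64 <= sqrt(4193) < 65.
floor(sqrt(4193)) = 64.

64


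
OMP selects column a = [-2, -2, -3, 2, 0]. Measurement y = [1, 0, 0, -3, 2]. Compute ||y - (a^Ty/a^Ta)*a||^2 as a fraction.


a^T a = 21.
a^T y = -8.
coeff = -8/21 = -8/21.
||r||^2 = 230/21.

230/21


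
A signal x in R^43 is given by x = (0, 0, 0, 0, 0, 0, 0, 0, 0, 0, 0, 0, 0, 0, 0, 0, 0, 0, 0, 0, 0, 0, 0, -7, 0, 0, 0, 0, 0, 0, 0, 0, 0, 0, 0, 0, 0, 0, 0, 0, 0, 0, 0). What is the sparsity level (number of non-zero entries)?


Non-zero positions: [23].
Sparsity = 1.

1


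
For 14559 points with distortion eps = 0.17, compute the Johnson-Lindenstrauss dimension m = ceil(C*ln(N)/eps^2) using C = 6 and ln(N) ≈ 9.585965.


ln(14559) ≈ 9.585965.
eps^2 = 0.17^2 = 0.0289.
C*ln(N)/eps^2 ≈ 6*9.585965/0.0289 ≈ 1990.1657.
m = ceil(1990.1657) = 1991.

1991


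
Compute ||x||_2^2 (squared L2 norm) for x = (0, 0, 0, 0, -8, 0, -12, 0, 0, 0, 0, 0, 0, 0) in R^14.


Non-zero entries: [(4, -8), (6, -12)]
Squares: [64, 144]
||x||_2^2 = sum = 208.

208


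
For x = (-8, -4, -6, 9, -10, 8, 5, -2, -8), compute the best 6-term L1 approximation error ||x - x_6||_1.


Sorted |x_i| descending: [10, 9, 8, 8, 8, 6, 5, 4, 2]
Keep top 6: [10, 9, 8, 8, 8, 6]
Tail entries: [5, 4, 2]
L1 error = sum of tail = 11.

11


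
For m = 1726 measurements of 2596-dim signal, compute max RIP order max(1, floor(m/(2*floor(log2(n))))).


floor(log2(2596)) = 11.
2*11 = 22.
m/(2*floor(log2(n))) = 1726/22 ≈ 78.4545.
floor = 78.
k = max(1, 78) = 78.

78


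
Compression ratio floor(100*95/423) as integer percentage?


100*m/n = 100*95/423 ≈ 22.4586.
floor = 22.

22


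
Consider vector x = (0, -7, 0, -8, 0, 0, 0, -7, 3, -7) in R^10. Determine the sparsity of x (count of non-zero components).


Non-zero positions: [1, 3, 7, 8, 9].
Sparsity = 5.

5


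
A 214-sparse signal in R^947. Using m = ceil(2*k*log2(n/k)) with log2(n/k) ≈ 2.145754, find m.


log2(n/k) = log2(947/214) ≈ 2.145754.
2*k*log2(n/k) ≈ 2*214*2.145754 = 918.382712.
m = ceil(918.382712) = 919.

919


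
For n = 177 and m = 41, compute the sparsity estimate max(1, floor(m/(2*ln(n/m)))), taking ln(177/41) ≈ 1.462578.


n/m = 177/41.
ln(n/m) ≈ 1.462578.
2*ln(n/m) ≈ 2.925156.
m/(2*ln(n/m)) ≈ 41/2.925156 ≈ 14.0163.
floor = 14.
k_max = max(1, 14) = 14.

14


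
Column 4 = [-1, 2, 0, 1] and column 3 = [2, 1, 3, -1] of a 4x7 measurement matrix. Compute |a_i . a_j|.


Inner product: -1*2 + 2*1 + 0*3 + 1*-1
Products: [-2, 2, 0, -1]
Sum = -1.
|dot| = 1.

1


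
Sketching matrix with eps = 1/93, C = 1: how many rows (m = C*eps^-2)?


1/eps = 93.
(1/eps)^2 = 8649.
m = 1*8649 = 8649.

8649


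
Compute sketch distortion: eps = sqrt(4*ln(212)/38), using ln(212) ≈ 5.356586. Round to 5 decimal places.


ln(212) ≈ 5.356586.
4*ln(N)/m ≈ 4*5.356586/38 ≈ 0.56385116.
eps = sqrt(0.56385116) ≈ 0.7509002 ≈ 0.75090.

0.75090


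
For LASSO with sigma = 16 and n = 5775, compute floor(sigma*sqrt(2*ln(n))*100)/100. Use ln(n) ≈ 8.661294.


ln(5775) ≈ 8.661294.
2*ln(n) ≈ 17.322588.
sqrt(2*ln(n)) ≈ sqrt(17.322588) ≈ 4.162041.
lambda ≈ 16*4.162041 = 66.592656.
floor(lambda*100)/100 = 66.59.

66.59


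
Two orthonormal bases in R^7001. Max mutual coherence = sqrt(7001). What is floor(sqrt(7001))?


83^2 = 6889 <= 7001 < 7056 = 84^2, so 83 <= sqrt(7001) < 84.
floor(sqrt(7001)) = 83.

83


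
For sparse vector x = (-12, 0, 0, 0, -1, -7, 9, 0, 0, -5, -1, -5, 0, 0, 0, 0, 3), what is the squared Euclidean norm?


Non-zero entries: [(0, -12), (4, -1), (5, -7), (6, 9), (9, -5), (10, -1), (11, -5), (16, 3)]
Squares: [144, 1, 49, 81, 25, 1, 25, 9]
||x||_2^2 = sum = 335.

335


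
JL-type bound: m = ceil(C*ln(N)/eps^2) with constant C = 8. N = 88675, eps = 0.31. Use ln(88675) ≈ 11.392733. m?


ln(88675) ≈ 11.392733.
eps^2 = 0.31^2 = 0.0961.
C*ln(N)/eps^2 ≈ 8*11.392733/0.0961 ≈ 948.4065.
m = ceil(948.4065) = 949.

949


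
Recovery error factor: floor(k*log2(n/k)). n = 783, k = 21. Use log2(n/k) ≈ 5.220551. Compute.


log2(n/k) = log2(783/21) ≈ 5.220551.
k*log2(n/k) ≈ 21*5.220551 = 109.631571.
floor(109.631571) = 109.

109


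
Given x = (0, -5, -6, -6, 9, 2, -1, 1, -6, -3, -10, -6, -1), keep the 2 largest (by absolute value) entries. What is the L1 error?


Sorted |x_i| descending: [10, 9, 6, 6, 6, 6, 5, 3, 2, 1, 1, 1, 0]
Keep top 2: [10, 9]
Tail entries: [6, 6, 6, 6, 5, 3, 2, 1, 1, 1, 0]
L1 error = sum of tail = 37.

37


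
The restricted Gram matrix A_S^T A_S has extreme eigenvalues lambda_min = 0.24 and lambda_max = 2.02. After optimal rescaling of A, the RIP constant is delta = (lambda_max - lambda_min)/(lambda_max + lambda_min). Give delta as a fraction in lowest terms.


lambda_max - lambda_min = 2.02 - 0.24 = 1.78.
lambda_max + lambda_min = 2.02 + 0.24 = 2.26.
delta = 1.78/2.26 = 178/226 = 89/113.

89/113


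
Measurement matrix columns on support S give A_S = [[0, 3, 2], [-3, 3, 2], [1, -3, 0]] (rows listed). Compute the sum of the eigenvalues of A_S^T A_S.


Sum of eigenvalues of A_S^T A_S = trace(A_S^T A_S) = sum of squared column norms of A_S.
A_S^T A_S diagonal: [10, 27, 8].
trace = 10 + 27 + 8 = 45.

45


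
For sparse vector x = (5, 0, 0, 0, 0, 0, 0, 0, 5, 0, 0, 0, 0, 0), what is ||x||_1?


Non-zero entries: [(0, 5), (8, 5)]
Absolute values: [5, 5]
||x||_1 = sum = 10.

10


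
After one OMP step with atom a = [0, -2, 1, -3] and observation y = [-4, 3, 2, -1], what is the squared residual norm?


a^T a = 14.
a^T y = -1.
coeff = -1/14 = -1/14.
||r||^2 = 419/14.

419/14


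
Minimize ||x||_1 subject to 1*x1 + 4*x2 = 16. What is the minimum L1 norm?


Axis intercepts:
  x1 = 16, x2 = 0: L1 = 16
  x1 = 0, x2 = 4: L1 = 4
x* = (0, 4)
||x*||_1 = 4.

4


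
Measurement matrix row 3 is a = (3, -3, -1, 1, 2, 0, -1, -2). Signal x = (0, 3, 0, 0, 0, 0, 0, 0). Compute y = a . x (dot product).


Non-zero terms: ['-3*3']
Products: [-9]
y = sum = -9.

-9


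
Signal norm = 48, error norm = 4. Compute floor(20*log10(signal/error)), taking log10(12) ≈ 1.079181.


||x||/||e|| = 48/4 = 12.
log10(12) ≈ 1.079181.
20*log10(||x||/||e||) ≈ 20*1.079181 = 21.58362.
floor(21.58362) = 21.

21


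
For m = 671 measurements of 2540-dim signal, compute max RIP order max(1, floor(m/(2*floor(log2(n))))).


floor(log2(2540)) = 11.
2*11 = 22.
m/(2*floor(log2(n))) = 671/22 ≈ 30.5.
floor = 30.
k = max(1, 30) = 30.

30


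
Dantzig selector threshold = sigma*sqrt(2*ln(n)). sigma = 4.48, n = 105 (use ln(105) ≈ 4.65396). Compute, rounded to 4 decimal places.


ln(105) ≈ 4.65396.
2*ln(n) ≈ 9.30792.
sqrt(2*ln(n)) ≈ sqrt(9.30792) ≈ 3.050888.
threshold ≈ 4.48*3.050888 = 13.66797824 ≈ 13.6680.

13.6680


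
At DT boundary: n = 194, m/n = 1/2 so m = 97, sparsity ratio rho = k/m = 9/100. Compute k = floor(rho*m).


m = 1/2*194 = 97.
rho = 9/100.
rho*m = 9/100*97 = 8.73.
k = floor(8.73) = 8.

8


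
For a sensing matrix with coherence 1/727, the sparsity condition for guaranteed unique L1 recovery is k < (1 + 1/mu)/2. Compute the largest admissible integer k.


1/mu = 727.
1 + 1/mu = 728.
(1 + 1/mu)/2 = 364 is an integer and the inequality is strict, so k_max = 364 - 1 = 363.

363


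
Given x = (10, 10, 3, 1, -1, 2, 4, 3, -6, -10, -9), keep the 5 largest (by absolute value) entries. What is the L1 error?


Sorted |x_i| descending: [10, 10, 10, 9, 6, 4, 3, 3, 2, 1, 1]
Keep top 5: [10, 10, 10, 9, 6]
Tail entries: [4, 3, 3, 2, 1, 1]
L1 error = sum of tail = 14.

14


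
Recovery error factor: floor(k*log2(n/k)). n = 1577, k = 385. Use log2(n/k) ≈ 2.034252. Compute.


log2(n/k) = log2(1577/385) ≈ 2.034252.
k*log2(n/k) ≈ 385*2.034252 = 783.18702.
floor(783.18702) = 783.

783


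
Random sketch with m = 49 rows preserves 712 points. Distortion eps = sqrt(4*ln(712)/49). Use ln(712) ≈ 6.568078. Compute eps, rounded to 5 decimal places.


ln(712) ≈ 6.568078.
4*ln(N)/m ≈ 4*6.568078/49 ≈ 0.53616963.
eps = sqrt(0.53616963) ≈ 0.732236 ≈ 0.73224.

0.73224


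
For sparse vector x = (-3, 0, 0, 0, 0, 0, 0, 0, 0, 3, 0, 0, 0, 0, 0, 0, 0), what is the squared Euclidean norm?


Non-zero entries: [(0, -3), (9, 3)]
Squares: [9, 9]
||x||_2^2 = sum = 18.

18


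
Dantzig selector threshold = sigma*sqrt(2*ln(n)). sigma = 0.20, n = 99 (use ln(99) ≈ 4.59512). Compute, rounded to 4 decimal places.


ln(99) ≈ 4.59512.
2*ln(n) ≈ 9.19024.
sqrt(2*ln(n)) ≈ sqrt(9.19024) ≈ 3.031541.
threshold ≈ 0.20*3.031541 = 0.6063082 ≈ 0.6063.

0.6063


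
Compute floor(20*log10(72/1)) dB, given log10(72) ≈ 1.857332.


||x||/||e|| = 72/1 = 72.
log10(72) ≈ 1.857332.
20*log10(||x||/||e||) ≈ 20*1.857332 = 37.14664.
floor(37.14664) = 37.

37


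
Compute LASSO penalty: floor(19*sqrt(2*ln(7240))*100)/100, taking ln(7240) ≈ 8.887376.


ln(7240) ≈ 8.887376.
2*ln(n) ≈ 17.774752.
sqrt(2*ln(n)) ≈ sqrt(17.774752) ≈ 4.216011.
lambda ≈ 19*4.216011 = 80.104209.
floor(lambda*100)/100 = 80.10.

80.10


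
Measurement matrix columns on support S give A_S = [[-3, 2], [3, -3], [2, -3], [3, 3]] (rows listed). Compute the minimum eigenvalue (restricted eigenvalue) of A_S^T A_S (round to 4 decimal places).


A_S^T A_S = [[31, -12], [-12, 31]].
trace = 62.
det = 817.
disc = trace^2 - 4*det = 3844 - 4*817 = 576.
sqrt(576) = 24.
lam_min = (62 - 24)/2 = 19 = 19.0000.

19.0000


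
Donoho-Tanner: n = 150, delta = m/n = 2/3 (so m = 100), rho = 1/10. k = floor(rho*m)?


m = 2/3*150 = 100.
rho = 1/10.
rho*m = 1/10*100 = 10.
k = floor(10) = 10.

10


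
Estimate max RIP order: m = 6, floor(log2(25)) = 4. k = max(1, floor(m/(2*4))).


floor(log2(25)) = 4.
2*4 = 8.
m/(2*floor(log2(n))) = 6/8 ≈ 0.75.
floor = 0.
k = max(1, 0) = 1.

1


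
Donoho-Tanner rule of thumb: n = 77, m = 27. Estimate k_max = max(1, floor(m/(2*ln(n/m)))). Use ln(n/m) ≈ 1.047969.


n/m = 77/27.
ln(n/m) ≈ 1.047969.
2*ln(n/m) ≈ 2.095938.
m/(2*ln(n/m)) ≈ 27/2.095938 ≈ 12.8821.
floor = 12.
k_max = max(1, 12) = 12.

12


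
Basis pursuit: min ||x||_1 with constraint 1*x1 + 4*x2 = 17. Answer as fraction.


Axis intercepts:
  x1 = 17, x2 = 0: L1 = 17
  x1 = 0, x2 = 17/4: L1 = 17/4
x* = (0, 17/4)
||x*||_1 = 17/4.

17/4


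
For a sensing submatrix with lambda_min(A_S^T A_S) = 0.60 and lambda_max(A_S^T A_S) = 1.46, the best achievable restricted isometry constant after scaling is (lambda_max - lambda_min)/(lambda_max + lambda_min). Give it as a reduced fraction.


lambda_max - lambda_min = 1.46 - 0.60 = 0.86.
lambda_max + lambda_min = 1.46 + 0.60 = 2.06.
delta = 0.86/2.06 = 86/206 = 43/103.

43/103


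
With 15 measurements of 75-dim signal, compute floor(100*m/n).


100*m/n = 100*15/75 ≈ 20.0.
floor = 20.

20


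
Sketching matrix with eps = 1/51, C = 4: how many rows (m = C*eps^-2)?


1/eps = 51.
(1/eps)^2 = 2601.
m = 4*2601 = 10404.

10404


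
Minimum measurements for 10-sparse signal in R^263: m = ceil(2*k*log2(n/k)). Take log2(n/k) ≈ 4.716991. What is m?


log2(n/k) = log2(263/10) ≈ 4.716991.
2*k*log2(n/k) ≈ 2*10*4.716991 = 94.33982.
m = ceil(94.33982) = 95.

95


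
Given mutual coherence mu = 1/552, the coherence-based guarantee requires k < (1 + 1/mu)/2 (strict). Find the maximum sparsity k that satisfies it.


1/mu = 552.
1 + 1/mu = 553.
(1 + 1/mu)/2 = 276.5 is not an integer, so k_max = floor(276.5) = 276.

276


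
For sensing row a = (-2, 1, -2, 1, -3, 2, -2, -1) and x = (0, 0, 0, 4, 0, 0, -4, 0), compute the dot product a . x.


Non-zero terms: ['1*4', '-2*-4']
Products: [4, 8]
y = sum = 12.

12


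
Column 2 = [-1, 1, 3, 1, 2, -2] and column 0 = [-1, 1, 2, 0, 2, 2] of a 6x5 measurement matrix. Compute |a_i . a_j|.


Inner product: -1*-1 + 1*1 + 3*2 + 1*0 + 2*2 + -2*2
Products: [1, 1, 6, 0, 4, -4]
Sum = 8.
|dot| = 8.

8


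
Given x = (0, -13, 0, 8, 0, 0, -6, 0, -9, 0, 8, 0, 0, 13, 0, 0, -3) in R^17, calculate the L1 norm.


Non-zero entries: [(1, -13), (3, 8), (6, -6), (8, -9), (10, 8), (13, 13), (16, -3)]
Absolute values: [13, 8, 6, 9, 8, 13, 3]
||x||_1 = sum = 60.

60


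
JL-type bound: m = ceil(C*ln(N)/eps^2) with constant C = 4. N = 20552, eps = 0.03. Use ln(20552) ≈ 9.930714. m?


ln(20552) ≈ 9.930714.
eps^2 = 0.03^2 = 0.0009.
C*ln(N)/eps^2 ≈ 4*9.930714/0.0009 ≈ 44136.5067.
m = ceil(44136.5067) = 44137.

44137


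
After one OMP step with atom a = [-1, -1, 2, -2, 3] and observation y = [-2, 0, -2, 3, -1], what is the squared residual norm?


a^T a = 19.
a^T y = -11.
coeff = -11/19 = -11/19.
||r||^2 = 221/19.

221/19


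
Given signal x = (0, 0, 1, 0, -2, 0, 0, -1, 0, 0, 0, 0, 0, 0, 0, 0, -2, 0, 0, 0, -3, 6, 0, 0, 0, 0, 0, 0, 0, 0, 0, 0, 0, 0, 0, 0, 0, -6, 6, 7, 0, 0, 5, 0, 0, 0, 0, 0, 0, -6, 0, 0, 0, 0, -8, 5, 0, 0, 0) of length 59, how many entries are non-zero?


Non-zero positions: [2, 4, 7, 16, 20, 21, 37, 38, 39, 42, 49, 54, 55].
Sparsity = 13.

13


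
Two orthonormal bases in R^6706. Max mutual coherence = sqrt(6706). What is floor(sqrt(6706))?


81^2 = 6561 <= 6706 < 6724 = 82^2, so 81 <= sqrt(6706) < 82.
floor(sqrt(6706)) = 81.

81


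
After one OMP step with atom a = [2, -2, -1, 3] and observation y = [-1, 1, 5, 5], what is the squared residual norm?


a^T a = 18.
a^T y = 6.
coeff = 6/18 = 1/3.
||r||^2 = 50.

50


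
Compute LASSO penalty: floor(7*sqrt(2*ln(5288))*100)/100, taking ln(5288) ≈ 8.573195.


ln(5288) ≈ 8.573195.
2*ln(n) ≈ 17.14639.
sqrt(2*ln(n)) ≈ sqrt(17.14639) ≈ 4.14082.
lambda ≈ 7*4.14082 = 28.98574.
floor(lambda*100)/100 = 28.98.

28.98


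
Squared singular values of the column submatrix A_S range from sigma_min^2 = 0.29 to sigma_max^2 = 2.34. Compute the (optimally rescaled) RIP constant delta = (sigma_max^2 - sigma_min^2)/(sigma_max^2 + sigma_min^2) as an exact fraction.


lambda_max - lambda_min = 2.34 - 0.29 = 2.05.
lambda_max + lambda_min = 2.34 + 0.29 = 2.63.
delta = 2.05/2.63 = 205/263.

205/263


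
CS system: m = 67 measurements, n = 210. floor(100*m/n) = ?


100*m/n = 100*67/210 ≈ 31.9048.
floor = 31.

31


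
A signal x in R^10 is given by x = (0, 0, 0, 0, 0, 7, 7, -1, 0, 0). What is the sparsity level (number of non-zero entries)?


Non-zero positions: [5, 6, 7].
Sparsity = 3.

3


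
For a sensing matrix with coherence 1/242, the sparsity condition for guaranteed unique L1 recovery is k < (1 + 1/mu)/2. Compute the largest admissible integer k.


1/mu = 242.
1 + 1/mu = 243.
(1 + 1/mu)/2 = 121.5 is not an integer, so k_max = floor(121.5) = 121.

121


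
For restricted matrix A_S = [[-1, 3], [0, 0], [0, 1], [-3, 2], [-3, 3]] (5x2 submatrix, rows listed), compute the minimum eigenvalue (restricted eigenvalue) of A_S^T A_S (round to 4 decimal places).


A_S^T A_S = [[19, -18], [-18, 23]].
trace = 42.
det = 113.
disc = trace^2 - 4*det = 1764 - 4*113 = 1312.
sqrt(1312) ≈ 36.221541.
lam_min = (42 - sqrt(1312))/2 ≈ (42 - 36.221541)/2 = 2.8892295 ≈ 2.8892.

2.8892


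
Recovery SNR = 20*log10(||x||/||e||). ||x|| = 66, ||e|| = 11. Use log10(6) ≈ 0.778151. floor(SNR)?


||x||/||e|| = 66/11 = 6.
log10(6) ≈ 0.778151.
20*log10(||x||/||e||) ≈ 20*0.778151 = 15.56302.
floor(15.56302) = 15.

15


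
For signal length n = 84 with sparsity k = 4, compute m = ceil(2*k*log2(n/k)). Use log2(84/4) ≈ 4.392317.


log2(n/k) = log2(84/4) ≈ 4.392317.
2*k*log2(n/k) ≈ 2*4*4.392317 = 35.138536.
m = ceil(35.138536) = 36.

36


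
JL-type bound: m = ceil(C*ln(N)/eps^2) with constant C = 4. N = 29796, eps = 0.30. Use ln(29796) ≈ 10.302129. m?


ln(29796) ≈ 10.302129.
eps^2 = 0.30^2 = 0.09.
C*ln(N)/eps^2 ≈ 4*10.302129/0.09 ≈ 457.8724.
m = ceil(457.8724) = 458.

458


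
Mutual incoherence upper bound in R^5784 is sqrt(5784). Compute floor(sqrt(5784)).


76^2 = 5776 <= 5784 < 5929 = 77^2, so 76 <= sqrt(5784) < 77.
floor(sqrt(5784)) = 76.

76


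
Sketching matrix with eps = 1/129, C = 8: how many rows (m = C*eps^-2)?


1/eps = 129.
(1/eps)^2 = 16641.
m = 8*16641 = 133128.

133128


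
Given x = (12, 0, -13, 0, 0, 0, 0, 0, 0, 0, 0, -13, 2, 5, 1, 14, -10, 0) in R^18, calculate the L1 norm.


Non-zero entries: [(0, 12), (2, -13), (11, -13), (12, 2), (13, 5), (14, 1), (15, 14), (16, -10)]
Absolute values: [12, 13, 13, 2, 5, 1, 14, 10]
||x||_1 = sum = 70.

70


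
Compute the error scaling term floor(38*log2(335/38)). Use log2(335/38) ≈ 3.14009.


log2(n/k) = log2(335/38) ≈ 3.14009.
k*log2(n/k) ≈ 38*3.14009 = 119.32342.
floor(119.32342) = 119.

119


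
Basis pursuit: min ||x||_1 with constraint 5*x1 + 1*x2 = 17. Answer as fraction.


Axis intercepts:
  x1 = 17/5, x2 = 0: L1 = 17/5
  x1 = 0, x2 = 17: L1 = 17
x* = (17/5, 0)
||x*||_1 = 17/5.

17/5


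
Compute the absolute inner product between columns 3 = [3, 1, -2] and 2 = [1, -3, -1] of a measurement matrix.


Inner product: 3*1 + 1*-3 + -2*-1
Products: [3, -3, 2]
Sum = 2.
|dot| = 2.

2


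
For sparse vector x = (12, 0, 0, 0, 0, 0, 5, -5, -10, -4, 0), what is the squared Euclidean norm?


Non-zero entries: [(0, 12), (6, 5), (7, -5), (8, -10), (9, -4)]
Squares: [144, 25, 25, 100, 16]
||x||_2^2 = sum = 310.

310


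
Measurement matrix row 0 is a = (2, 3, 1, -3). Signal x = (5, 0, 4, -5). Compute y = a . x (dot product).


Non-zero terms: ['2*5', '1*4', '-3*-5']
Products: [10, 4, 15]
y = sum = 29.

29


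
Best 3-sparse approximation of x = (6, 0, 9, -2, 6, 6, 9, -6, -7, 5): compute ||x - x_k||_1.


Sorted |x_i| descending: [9, 9, 7, 6, 6, 6, 6, 5, 2, 0]
Keep top 3: [9, 9, 7]
Tail entries: [6, 6, 6, 6, 5, 2, 0]
L1 error = sum of tail = 31.

31


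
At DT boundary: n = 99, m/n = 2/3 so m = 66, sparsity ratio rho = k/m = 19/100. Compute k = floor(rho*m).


m = 2/3*99 = 66.
rho = 19/100.
rho*m = 19/100*66 = 12.54.
k = floor(12.54) = 12.

12


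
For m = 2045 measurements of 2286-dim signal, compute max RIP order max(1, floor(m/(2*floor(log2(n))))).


floor(log2(2286)) = 11.
2*11 = 22.
m/(2*floor(log2(n))) = 2045/22 ≈ 92.9545.
floor = 92.
k = max(1, 92) = 92.

92


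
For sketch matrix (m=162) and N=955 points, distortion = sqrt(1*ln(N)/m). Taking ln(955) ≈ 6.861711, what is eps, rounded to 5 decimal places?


ln(955) ≈ 6.861711.
1*ln(N)/m ≈ 1*6.861711/162 ≈ 0.04235624.
eps = sqrt(0.04235624) ≈ 0.2058063 ≈ 0.20581.

0.20581


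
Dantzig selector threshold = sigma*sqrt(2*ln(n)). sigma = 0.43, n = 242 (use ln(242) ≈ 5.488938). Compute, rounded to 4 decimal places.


ln(242) ≈ 5.488938.
2*ln(n) ≈ 10.977876.
sqrt(2*ln(n)) ≈ sqrt(10.977876) ≈ 3.313288.
threshold ≈ 0.43*3.313288 = 1.42471384 ≈ 1.4247.

1.4247


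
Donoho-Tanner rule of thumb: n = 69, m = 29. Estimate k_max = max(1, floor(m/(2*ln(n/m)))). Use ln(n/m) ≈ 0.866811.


n/m = 69/29.
ln(n/m) ≈ 0.866811.
2*ln(n/m) ≈ 1.733622.
m/(2*ln(n/m)) ≈ 29/1.733622 ≈ 16.728.
floor = 16.
k_max = max(1, 16) = 16.

16


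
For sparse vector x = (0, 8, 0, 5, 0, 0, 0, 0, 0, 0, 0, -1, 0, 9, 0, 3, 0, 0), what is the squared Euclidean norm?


Non-zero entries: [(1, 8), (3, 5), (11, -1), (13, 9), (15, 3)]
Squares: [64, 25, 1, 81, 9]
||x||_2^2 = sum = 180.

180


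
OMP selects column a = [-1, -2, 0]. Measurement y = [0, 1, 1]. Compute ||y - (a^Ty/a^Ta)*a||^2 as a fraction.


a^T a = 5.
a^T y = -2.
coeff = -2/5 = -2/5.
||r||^2 = 6/5.

6/5


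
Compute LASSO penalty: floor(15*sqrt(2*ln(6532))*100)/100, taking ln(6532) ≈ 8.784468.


ln(6532) ≈ 8.784468.
2*ln(n) ≈ 17.568936.
sqrt(2*ln(n)) ≈ sqrt(17.568936) ≈ 4.191531.
lambda ≈ 15*4.191531 = 62.872965.
floor(lambda*100)/100 = 62.87.

62.87


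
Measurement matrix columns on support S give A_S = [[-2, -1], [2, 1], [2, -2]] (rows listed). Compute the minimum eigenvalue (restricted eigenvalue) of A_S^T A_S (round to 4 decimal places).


A_S^T A_S = [[12, 0], [0, 6]].
trace = 18.
det = 72.
disc = trace^2 - 4*det = 324 - 4*72 = 36.
sqrt(36) = 6.
lam_min = (18 - 6)/2 = 6 = 6.0000.

6.0000


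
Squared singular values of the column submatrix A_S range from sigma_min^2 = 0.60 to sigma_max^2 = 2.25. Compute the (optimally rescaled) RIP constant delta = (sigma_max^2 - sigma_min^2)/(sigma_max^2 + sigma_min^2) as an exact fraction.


lambda_max - lambda_min = 2.25 - 0.60 = 1.65.
lambda_max + lambda_min = 2.25 + 0.60 = 2.85.
delta = 1.65/2.85 = 165/285 = 11/19.

11/19


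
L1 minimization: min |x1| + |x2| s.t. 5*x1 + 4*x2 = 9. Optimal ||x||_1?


Axis intercepts:
  x1 = 9/5, x2 = 0: L1 = 9/5
  x1 = 0, x2 = 9/4: L1 = 9/4
x* = (9/5, 0)
||x*||_1 = 9/5.

9/5


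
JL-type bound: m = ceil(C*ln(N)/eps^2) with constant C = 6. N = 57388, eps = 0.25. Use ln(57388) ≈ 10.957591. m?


ln(57388) ≈ 10.957591.
eps^2 = 0.25^2 = 0.0625.
C*ln(N)/eps^2 ≈ 6*10.957591/0.0625 ≈ 1051.9287.
m = ceil(1051.9287) = 1052.

1052


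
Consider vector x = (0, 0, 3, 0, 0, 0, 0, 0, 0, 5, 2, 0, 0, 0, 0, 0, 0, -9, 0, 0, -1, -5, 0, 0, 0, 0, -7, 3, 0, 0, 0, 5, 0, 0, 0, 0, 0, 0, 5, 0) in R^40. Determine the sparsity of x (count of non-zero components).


Non-zero positions: [2, 9, 10, 17, 20, 21, 26, 27, 31, 38].
Sparsity = 10.

10


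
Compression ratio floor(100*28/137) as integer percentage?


100*m/n = 100*28/137 ≈ 20.438.
floor = 20.

20


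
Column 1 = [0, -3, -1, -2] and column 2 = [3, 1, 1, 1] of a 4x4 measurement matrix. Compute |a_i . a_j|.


Inner product: 0*3 + -3*1 + -1*1 + -2*1
Products: [0, -3, -1, -2]
Sum = -6.
|dot| = 6.

6


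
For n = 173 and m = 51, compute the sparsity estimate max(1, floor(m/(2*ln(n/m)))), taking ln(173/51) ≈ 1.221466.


n/m = 173/51.
ln(n/m) ≈ 1.221466.
2*ln(n/m) ≈ 2.442932.
m/(2*ln(n/m)) ≈ 51/2.442932 ≈ 20.8766.
floor = 20.
k_max = max(1, 20) = 20.

20


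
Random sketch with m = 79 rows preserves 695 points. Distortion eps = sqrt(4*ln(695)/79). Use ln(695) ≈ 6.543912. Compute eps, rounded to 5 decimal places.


ln(695) ≈ 6.543912.
4*ln(N)/m ≈ 4*6.543912/79 ≈ 0.33133732.
eps = sqrt(0.33133732) ≈ 0.5756191 ≈ 0.57562.

0.57562


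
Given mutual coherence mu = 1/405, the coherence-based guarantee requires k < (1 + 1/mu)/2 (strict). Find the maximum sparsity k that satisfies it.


1/mu = 405.
1 + 1/mu = 406.
(1 + 1/mu)/2 = 203 is an integer and the inequality is strict, so k_max = 203 - 1 = 202.

202


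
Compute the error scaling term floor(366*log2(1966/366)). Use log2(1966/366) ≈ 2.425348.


log2(n/k) = log2(1966/366) ≈ 2.425348.
k*log2(n/k) ≈ 366*2.425348 = 887.677368.
floor(887.677368) = 887.

887


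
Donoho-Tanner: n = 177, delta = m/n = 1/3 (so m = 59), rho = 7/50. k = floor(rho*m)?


m = 1/3*177 = 59.
rho = 7/50.
rho*m = 7/50*59 = 8.26.
k = floor(8.26) = 8.

8


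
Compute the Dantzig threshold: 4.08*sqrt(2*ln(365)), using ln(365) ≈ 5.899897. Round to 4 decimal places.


ln(365) ≈ 5.899897.
2*ln(n) ≈ 11.799794.
sqrt(2*ln(n)) ≈ sqrt(11.799794) ≈ 3.435083.
threshold ≈ 4.08*3.435083 = 14.01513864 ≈ 14.0151.

14.0151


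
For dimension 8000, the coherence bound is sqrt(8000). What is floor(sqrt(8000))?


89^2 = 7921 <= 8000 < 8100 = 90^2, so 89 <= sqrt(8000) < 90.
floor(sqrt(8000)) = 89.

89


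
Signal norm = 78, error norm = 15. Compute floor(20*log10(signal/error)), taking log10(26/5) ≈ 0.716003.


||x||/||e|| = 78/15 = 26/5.
log10(26/5) ≈ 0.716003.
20*log10(||x||/||e||) ≈ 20*0.716003 = 14.32006.
floor(14.32006) = 14.

14


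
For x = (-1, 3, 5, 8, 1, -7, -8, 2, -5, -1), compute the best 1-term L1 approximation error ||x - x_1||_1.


Sorted |x_i| descending: [8, 8, 7, 5, 5, 3, 2, 1, 1, 1]
Keep top 1: [8]
Tail entries: [8, 7, 5, 5, 3, 2, 1, 1, 1]
L1 error = sum of tail = 33.

33


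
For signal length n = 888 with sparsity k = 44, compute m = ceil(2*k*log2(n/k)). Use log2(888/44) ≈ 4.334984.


log2(n/k) = log2(888/44) ≈ 4.334984.
2*k*log2(n/k) ≈ 2*44*4.334984 = 381.478592.
m = ceil(381.478592) = 382.

382


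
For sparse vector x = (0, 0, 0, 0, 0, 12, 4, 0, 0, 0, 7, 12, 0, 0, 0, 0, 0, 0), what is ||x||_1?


Non-zero entries: [(5, 12), (6, 4), (10, 7), (11, 12)]
Absolute values: [12, 4, 7, 12]
||x||_1 = sum = 35.

35


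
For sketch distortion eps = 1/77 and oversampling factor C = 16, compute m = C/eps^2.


1/eps = 77.
(1/eps)^2 = 5929.
m = 16*5929 = 94864.

94864


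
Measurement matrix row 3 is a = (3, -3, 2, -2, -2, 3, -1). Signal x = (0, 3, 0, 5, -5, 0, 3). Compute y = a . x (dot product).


Non-zero terms: ['-3*3', '-2*5', '-2*-5', '-1*3']
Products: [-9, -10, 10, -3]
y = sum = -12.

-12


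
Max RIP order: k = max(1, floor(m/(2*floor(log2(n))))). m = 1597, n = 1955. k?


floor(log2(1955)) = 10.
2*10 = 20.
m/(2*floor(log2(n))) = 1597/20 ≈ 79.85.
floor = 79.
k = max(1, 79) = 79.

79


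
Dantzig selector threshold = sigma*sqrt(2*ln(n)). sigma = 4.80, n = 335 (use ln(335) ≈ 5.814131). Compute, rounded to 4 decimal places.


ln(335) ≈ 5.814131.
2*ln(n) ≈ 11.628262.
sqrt(2*ln(n)) ≈ sqrt(11.628262) ≈ 3.410024.
threshold ≈ 4.80*3.410024 = 16.3681152 ≈ 16.3681.

16.3681


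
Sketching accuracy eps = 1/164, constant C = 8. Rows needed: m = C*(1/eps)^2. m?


1/eps = 164.
(1/eps)^2 = 26896.
m = 8*26896 = 215168.

215168


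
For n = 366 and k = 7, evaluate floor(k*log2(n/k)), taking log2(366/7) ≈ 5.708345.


log2(n/k) = log2(366/7) ≈ 5.708345.
k*log2(n/k) ≈ 7*5.708345 = 39.958415.
floor(39.958415) = 39.

39


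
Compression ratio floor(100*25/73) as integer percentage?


100*m/n = 100*25/73 ≈ 34.2466.
floor = 34.

34


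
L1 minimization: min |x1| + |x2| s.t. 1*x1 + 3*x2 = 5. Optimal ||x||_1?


Axis intercepts:
  x1 = 5, x2 = 0: L1 = 5
  x1 = 0, x2 = 5/3: L1 = 5/3
x* = (0, 5/3)
||x*||_1 = 5/3.

5/3


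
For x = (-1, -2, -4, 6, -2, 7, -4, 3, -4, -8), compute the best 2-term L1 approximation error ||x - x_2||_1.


Sorted |x_i| descending: [8, 7, 6, 4, 4, 4, 3, 2, 2, 1]
Keep top 2: [8, 7]
Tail entries: [6, 4, 4, 4, 3, 2, 2, 1]
L1 error = sum of tail = 26.

26


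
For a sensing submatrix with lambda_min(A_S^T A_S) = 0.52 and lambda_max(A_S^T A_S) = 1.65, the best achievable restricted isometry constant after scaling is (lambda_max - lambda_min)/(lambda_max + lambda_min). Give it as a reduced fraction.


lambda_max - lambda_min = 1.65 - 0.52 = 1.13.
lambda_max + lambda_min = 1.65 + 0.52 = 2.17.
delta = 1.13/2.17 = 113/217.

113/217


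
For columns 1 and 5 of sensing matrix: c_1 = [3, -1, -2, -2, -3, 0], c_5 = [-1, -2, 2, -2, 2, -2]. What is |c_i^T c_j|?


Inner product: 3*-1 + -1*-2 + -2*2 + -2*-2 + -3*2 + 0*-2
Products: [-3, 2, -4, 4, -6, 0]
Sum = -7.
|dot| = 7.

7


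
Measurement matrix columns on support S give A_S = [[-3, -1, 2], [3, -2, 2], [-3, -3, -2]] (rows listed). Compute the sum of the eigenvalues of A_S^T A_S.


Sum of eigenvalues of A_S^T A_S = trace(A_S^T A_S) = sum of squared column norms of A_S.
A_S^T A_S diagonal: [27, 14, 12].
trace = 27 + 14 + 12 = 53.

53


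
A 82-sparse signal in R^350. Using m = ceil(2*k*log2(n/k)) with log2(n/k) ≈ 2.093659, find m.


log2(n/k) = log2(350/82) ≈ 2.093659.
2*k*log2(n/k) ≈ 2*82*2.093659 = 343.360076.
m = ceil(343.360076) = 344.

344


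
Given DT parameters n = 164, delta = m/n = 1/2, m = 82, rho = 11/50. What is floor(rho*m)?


m = 1/2*164 = 82.
rho = 11/50.
rho*m = 11/50*82 = 18.04.
k = floor(18.04) = 18.

18


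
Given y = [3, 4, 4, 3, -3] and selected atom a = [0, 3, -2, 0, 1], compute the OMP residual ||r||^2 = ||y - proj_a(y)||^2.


a^T a = 14.
a^T y = 1.
coeff = 1/14 = 1/14.
||r||^2 = 825/14.

825/14


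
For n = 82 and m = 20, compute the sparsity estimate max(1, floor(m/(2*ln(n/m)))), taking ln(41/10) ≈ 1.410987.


n/m = 82/20 = 41/10.
ln(n/m) ≈ 1.410987.
2*ln(n/m) ≈ 2.821974.
m/(2*ln(n/m)) ≈ 20/2.821974 ≈ 7.0872.
floor = 7.
k_max = max(1, 7) = 7.

7


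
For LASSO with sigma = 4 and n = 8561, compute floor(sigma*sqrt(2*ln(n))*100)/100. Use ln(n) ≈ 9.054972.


ln(8561) ≈ 9.054972.
2*ln(n) ≈ 18.109944.
sqrt(2*ln(n)) ≈ sqrt(18.109944) ≈ 4.255578.
lambda ≈ 4*4.255578 = 17.022312.
floor(lambda*100)/100 = 17.02.

17.02


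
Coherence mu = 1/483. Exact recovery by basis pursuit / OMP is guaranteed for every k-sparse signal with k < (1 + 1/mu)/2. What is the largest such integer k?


1/mu = 483.
1 + 1/mu = 484.
(1 + 1/mu)/2 = 242 is an integer and the inequality is strict, so k_max = 242 - 1 = 241.

241


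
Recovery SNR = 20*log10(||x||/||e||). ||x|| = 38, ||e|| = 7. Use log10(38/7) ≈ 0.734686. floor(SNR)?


||x||/||e|| = 38/7.
log10(38/7) ≈ 0.734686.
20*log10(||x||/||e||) ≈ 20*0.734686 = 14.69372.
floor(14.69372) = 14.

14


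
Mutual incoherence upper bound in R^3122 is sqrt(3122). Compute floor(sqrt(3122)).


55^2 = 3025 <= 3122 < 3136 = 56^2, so 55 <= sqrt(3122) < 56.
floor(sqrt(3122)) = 55.

55


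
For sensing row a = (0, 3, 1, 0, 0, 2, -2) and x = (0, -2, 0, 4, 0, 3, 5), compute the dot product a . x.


Non-zero terms: ['3*-2', '0*4', '2*3', '-2*5']
Products: [-6, 0, 6, -10]
y = sum = -10.

-10


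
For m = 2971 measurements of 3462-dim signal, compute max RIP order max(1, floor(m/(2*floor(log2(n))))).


floor(log2(3462)) = 11.
2*11 = 22.
m/(2*floor(log2(n))) = 2971/22 ≈ 135.0455.
floor = 135.
k = max(1, 135) = 135.

135


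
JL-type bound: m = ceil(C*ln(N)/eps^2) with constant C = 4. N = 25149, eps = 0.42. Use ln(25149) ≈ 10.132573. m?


ln(25149) ≈ 10.132573.
eps^2 = 0.42^2 = 0.1764.
C*ln(N)/eps^2 ≈ 4*10.132573/0.1764 ≈ 229.7636.
m = ceil(229.7636) = 230.

230


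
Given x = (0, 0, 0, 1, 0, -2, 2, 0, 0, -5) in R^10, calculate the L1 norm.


Non-zero entries: [(3, 1), (5, -2), (6, 2), (9, -5)]
Absolute values: [1, 2, 2, 5]
||x||_1 = sum = 10.

10


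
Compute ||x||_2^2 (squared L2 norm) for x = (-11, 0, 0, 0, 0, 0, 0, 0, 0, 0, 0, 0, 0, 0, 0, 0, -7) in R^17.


Non-zero entries: [(0, -11), (16, -7)]
Squares: [121, 49]
||x||_2^2 = sum = 170.

170


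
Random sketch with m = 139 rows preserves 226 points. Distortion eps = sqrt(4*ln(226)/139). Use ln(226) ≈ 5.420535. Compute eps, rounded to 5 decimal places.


ln(226) ≈ 5.420535.
4*ln(N)/m ≈ 4*5.420535/139 ≈ 0.15598662.
eps = sqrt(0.15598662) ≈ 0.3949514 ≈ 0.39495.

0.39495


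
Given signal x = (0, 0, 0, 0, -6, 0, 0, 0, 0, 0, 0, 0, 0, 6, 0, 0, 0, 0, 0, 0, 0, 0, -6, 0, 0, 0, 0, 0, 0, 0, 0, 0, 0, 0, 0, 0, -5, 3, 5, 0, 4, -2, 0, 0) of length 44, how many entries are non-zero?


Non-zero positions: [4, 13, 22, 36, 37, 38, 40, 41].
Sparsity = 8.

8


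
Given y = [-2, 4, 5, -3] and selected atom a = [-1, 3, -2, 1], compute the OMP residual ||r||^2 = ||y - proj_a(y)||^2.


a^T a = 15.
a^T y = 1.
coeff = 1/15 = 1/15.
||r||^2 = 809/15.

809/15


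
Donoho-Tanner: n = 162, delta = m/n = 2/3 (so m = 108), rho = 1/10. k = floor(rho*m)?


m = 2/3*162 = 108.
rho = 1/10.
rho*m = 1/10*108 = 10.8.
k = floor(10.8) = 10.

10


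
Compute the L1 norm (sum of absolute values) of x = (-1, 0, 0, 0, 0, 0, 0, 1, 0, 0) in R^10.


Non-zero entries: [(0, -1), (7, 1)]
Absolute values: [1, 1]
||x||_1 = sum = 2.

2


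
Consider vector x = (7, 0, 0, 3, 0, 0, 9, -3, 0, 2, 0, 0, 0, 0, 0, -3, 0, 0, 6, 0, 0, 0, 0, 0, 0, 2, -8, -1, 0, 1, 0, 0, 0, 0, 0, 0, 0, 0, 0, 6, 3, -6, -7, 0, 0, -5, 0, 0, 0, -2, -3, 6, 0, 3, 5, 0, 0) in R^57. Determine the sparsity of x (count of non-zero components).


Non-zero positions: [0, 3, 6, 7, 9, 15, 18, 25, 26, 27, 29, 39, 40, 41, 42, 45, 49, 50, 51, 53, 54].
Sparsity = 21.

21


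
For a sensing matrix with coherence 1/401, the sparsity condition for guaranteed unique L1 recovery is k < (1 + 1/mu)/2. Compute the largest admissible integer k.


1/mu = 401.
1 + 1/mu = 402.
(1 + 1/mu)/2 = 201 is an integer and the inequality is strict, so k_max = 201 - 1 = 200.

200


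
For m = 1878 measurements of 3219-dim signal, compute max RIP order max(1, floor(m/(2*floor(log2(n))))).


floor(log2(3219)) = 11.
2*11 = 22.
m/(2*floor(log2(n))) = 1878/22 ≈ 85.3636.
floor = 85.
k = max(1, 85) = 85.

85


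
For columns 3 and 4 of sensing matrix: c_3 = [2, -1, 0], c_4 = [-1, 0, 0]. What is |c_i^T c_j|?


Inner product: 2*-1 + -1*0 + 0*0
Products: [-2, 0, 0]
Sum = -2.
|dot| = 2.

2


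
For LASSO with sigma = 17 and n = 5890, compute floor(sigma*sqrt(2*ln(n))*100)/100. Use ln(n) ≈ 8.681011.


ln(5890) ≈ 8.681011.
2*ln(n) ≈ 17.362022.
sqrt(2*ln(n)) ≈ sqrt(17.362022) ≈ 4.166776.
lambda ≈ 17*4.166776 = 70.835192.
floor(lambda*100)/100 = 70.83.

70.83


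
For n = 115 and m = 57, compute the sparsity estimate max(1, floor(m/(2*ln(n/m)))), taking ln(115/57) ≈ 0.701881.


n/m = 115/57.
ln(n/m) ≈ 0.701881.
2*ln(n/m) ≈ 1.403762.
m/(2*ln(n/m)) ≈ 57/1.403762 ≈ 40.6052.
floor = 40.
k_max = max(1, 40) = 40.

40


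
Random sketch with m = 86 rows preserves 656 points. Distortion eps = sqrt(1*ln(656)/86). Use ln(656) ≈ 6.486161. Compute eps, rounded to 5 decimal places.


ln(656) ≈ 6.486161.
1*ln(N)/m ≈ 1*6.486161/86 ≈ 0.07542048.
eps = sqrt(0.07542048) ≈ 0.2746279 ≈ 0.27463.

0.27463


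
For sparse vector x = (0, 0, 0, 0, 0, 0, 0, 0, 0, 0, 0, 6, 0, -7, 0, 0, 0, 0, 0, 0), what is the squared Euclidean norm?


Non-zero entries: [(11, 6), (13, -7)]
Squares: [36, 49]
||x||_2^2 = sum = 85.

85


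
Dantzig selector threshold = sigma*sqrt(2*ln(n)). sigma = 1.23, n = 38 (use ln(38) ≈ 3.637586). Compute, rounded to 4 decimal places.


ln(38) ≈ 3.637586.
2*ln(n) ≈ 7.275172.
sqrt(2*ln(n)) ≈ sqrt(7.275172) ≈ 2.697253.
threshold ≈ 1.23*2.697253 = 3.31762119 ≈ 3.3176.

3.3176


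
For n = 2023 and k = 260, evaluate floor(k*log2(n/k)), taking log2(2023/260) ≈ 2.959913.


log2(n/k) = log2(2023/260) ≈ 2.959913.
k*log2(n/k) ≈ 260*2.959913 = 769.57738.
floor(769.57738) = 769.

769


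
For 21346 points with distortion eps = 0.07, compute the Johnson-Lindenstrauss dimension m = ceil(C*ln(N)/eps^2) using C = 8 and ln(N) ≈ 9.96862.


ln(21346) ≈ 9.96862.
eps^2 = 0.07^2 = 0.0049.
C*ln(N)/eps^2 ≈ 8*9.96862/0.0049 ≈ 16275.298.
m = ceil(16275.298) = 16276.

16276


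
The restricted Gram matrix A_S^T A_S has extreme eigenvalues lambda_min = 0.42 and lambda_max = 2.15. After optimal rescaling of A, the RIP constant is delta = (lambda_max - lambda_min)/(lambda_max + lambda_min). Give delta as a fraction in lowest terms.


lambda_max - lambda_min = 2.15 - 0.42 = 1.73.
lambda_max + lambda_min = 2.15 + 0.42 = 2.57.
delta = 1.73/2.57 = 173/257.

173/257


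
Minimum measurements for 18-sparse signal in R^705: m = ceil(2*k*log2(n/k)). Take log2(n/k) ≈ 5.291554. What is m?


log2(n/k) = log2(705/18) ≈ 5.291554.
2*k*log2(n/k) ≈ 2*18*5.291554 = 190.495944.
m = ceil(190.495944) = 191.

191


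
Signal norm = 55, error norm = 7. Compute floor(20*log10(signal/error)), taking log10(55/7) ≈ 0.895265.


||x||/||e|| = 55/7.
log10(55/7) ≈ 0.895265.
20*log10(||x||/||e||) ≈ 20*0.895265 = 17.9053.
floor(17.9053) = 17.

17


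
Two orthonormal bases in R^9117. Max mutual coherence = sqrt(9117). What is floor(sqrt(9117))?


95^2 = 9025 <= 9117 < 9216 = 96^2, so 95 <= sqrt(9117) < 96.
floor(sqrt(9117)) = 95.

95


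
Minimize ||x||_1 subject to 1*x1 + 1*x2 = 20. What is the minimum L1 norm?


Axis intercepts:
  x1 = 20, x2 = 0: L1 = 20
  x1 = 0, x2 = 20: L1 = 20
x* = (20, 0)
||x*||_1 = 20.

20


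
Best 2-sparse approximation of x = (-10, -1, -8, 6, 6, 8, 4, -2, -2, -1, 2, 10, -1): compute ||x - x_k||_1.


Sorted |x_i| descending: [10, 10, 8, 8, 6, 6, 4, 2, 2, 2, 1, 1, 1]
Keep top 2: [10, 10]
Tail entries: [8, 8, 6, 6, 4, 2, 2, 2, 1, 1, 1]
L1 error = sum of tail = 41.

41


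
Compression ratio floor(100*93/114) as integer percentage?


100*m/n = 100*93/114 ≈ 81.5789.
floor = 81.

81


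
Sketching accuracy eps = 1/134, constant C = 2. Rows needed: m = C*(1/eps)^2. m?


1/eps = 134.
(1/eps)^2 = 17956.
m = 2*17956 = 35912.

35912


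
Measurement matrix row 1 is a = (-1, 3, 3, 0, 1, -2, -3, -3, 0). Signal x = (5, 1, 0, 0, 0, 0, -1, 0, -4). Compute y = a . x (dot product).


Non-zero terms: ['-1*5', '3*1', '-3*-1', '0*-4']
Products: [-5, 3, 3, 0]
y = sum = 1.

1


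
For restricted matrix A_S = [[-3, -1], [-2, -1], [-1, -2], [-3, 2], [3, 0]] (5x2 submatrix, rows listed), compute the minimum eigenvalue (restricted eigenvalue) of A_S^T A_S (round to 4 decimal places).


A_S^T A_S = [[32, 1], [1, 10]].
trace = 42.
det = 319.
disc = trace^2 - 4*det = 1764 - 4*319 = 488.
sqrt(488) ≈ 22.090722.
lam_min = (42 - sqrt(488))/2 ≈ (42 - 22.090722)/2 = 9.954639 ≈ 9.9546.

9.9546


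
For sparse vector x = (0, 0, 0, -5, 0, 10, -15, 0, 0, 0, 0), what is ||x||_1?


Non-zero entries: [(3, -5), (5, 10), (6, -15)]
Absolute values: [5, 10, 15]
||x||_1 = sum = 30.

30


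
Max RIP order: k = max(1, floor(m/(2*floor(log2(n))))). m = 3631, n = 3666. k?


floor(log2(3666)) = 11.
2*11 = 22.
m/(2*floor(log2(n))) = 3631/22 ≈ 165.0455.
floor = 165.
k = max(1, 165) = 165.

165


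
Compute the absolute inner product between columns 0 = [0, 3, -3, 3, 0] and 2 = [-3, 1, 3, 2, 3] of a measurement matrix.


Inner product: 0*-3 + 3*1 + -3*3 + 3*2 + 0*3
Products: [0, 3, -9, 6, 0]
Sum = 0.
|dot| = 0.

0


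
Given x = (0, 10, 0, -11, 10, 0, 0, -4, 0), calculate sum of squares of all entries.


Non-zero entries: [(1, 10), (3, -11), (4, 10), (7, -4)]
Squares: [100, 121, 100, 16]
||x||_2^2 = sum = 337.

337


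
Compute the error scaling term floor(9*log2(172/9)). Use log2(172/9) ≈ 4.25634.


log2(n/k) = log2(172/9) ≈ 4.25634.
k*log2(n/k) ≈ 9*4.25634 = 38.30706.
floor(38.30706) = 38.

38


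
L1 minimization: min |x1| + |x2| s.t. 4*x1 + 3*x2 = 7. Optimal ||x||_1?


Axis intercepts:
  x1 = 7/4, x2 = 0: L1 = 7/4
  x1 = 0, x2 = 7/3: L1 = 7/3
x* = (7/4, 0)
||x*||_1 = 7/4.

7/4


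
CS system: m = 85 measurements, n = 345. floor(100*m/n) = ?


100*m/n = 100*85/345 ≈ 24.6377.
floor = 24.

24


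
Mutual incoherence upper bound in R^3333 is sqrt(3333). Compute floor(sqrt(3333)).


57^2 = 3249 <= 3333 < 3364 = 58^2, so 57 <= sqrt(3333) < 58.
floor(sqrt(3333)) = 57.

57


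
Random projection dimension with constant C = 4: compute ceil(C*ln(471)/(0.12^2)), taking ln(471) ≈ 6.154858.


ln(471) ≈ 6.154858.
eps^2 = 0.12^2 = 0.0144.
C*ln(N)/eps^2 ≈ 4*6.154858/0.0144 ≈ 1709.6828.
m = ceil(1709.6828) = 1710.

1710
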